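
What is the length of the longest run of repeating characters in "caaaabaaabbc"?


Input: "caaaabaaabbc"
Scanning for longest run:
  Position 1 ('a'): new char, reset run to 1
  Position 2 ('a'): continues run of 'a', length=2
  Position 3 ('a'): continues run of 'a', length=3
  Position 4 ('a'): continues run of 'a', length=4
  Position 5 ('b'): new char, reset run to 1
  Position 6 ('a'): new char, reset run to 1
  Position 7 ('a'): continues run of 'a', length=2
  Position 8 ('a'): continues run of 'a', length=3
  Position 9 ('b'): new char, reset run to 1
  Position 10 ('b'): continues run of 'b', length=2
  Position 11 ('c'): new char, reset run to 1
Longest run: 'a' with length 4

4


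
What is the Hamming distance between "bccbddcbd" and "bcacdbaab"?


Comparing "bccbddcbd" and "bcacdbaab" position by position:
  Position 0: 'b' vs 'b' => same
  Position 1: 'c' vs 'c' => same
  Position 2: 'c' vs 'a' => differ
  Position 3: 'b' vs 'c' => differ
  Position 4: 'd' vs 'd' => same
  Position 5: 'd' vs 'b' => differ
  Position 6: 'c' vs 'a' => differ
  Position 7: 'b' vs 'a' => differ
  Position 8: 'd' vs 'b' => differ
Total differences (Hamming distance): 6

6


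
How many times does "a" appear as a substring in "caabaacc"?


Searching for "a" in "caabaacc"
Scanning each position:
  Position 0: "c" => no
  Position 1: "a" => MATCH
  Position 2: "a" => MATCH
  Position 3: "b" => no
  Position 4: "a" => MATCH
  Position 5: "a" => MATCH
  Position 6: "c" => no
  Position 7: "c" => no
Total occurrences: 4

4


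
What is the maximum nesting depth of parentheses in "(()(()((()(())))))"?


Input: "(()(()((()(())))))"
Tracking depth:
  Position 0 '(': depth becomes 1
  Position 1 '(': depth becomes 2
  Position 2 ')': depth becomes 1
  Position 3 '(': depth becomes 2
  Position 4 '(': depth becomes 3
  Position 5 ')': depth becomes 2
  Position 6 '(': depth becomes 3
  Position 7 '(': depth becomes 4
  Position 8 '(': depth becomes 5
  Position 9 ')': depth becomes 4
  Position 10 '(': depth becomes 5
  Position 11 '(': depth becomes 6
  Position 12 ')': depth becomes 5
  Position 13 ')': depth becomes 4
  Position 14 ')': depth becomes 3
  Position 15 ')': depth becomes 2
  Position 16 ')': depth becomes 1
  Position 17 ')': depth becomes 0
Maximum depth reached: 6

6


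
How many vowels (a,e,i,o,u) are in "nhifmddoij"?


Input: nhifmddoij
Checking each character:
  'n' at position 0: consonant
  'h' at position 1: consonant
  'i' at position 2: vowel (running total: 1)
  'f' at position 3: consonant
  'm' at position 4: consonant
  'd' at position 5: consonant
  'd' at position 6: consonant
  'o' at position 7: vowel (running total: 2)
  'i' at position 8: vowel (running total: 3)
  'j' at position 9: consonant
Total vowels: 3

3


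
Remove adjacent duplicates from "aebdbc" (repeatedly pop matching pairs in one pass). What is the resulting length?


Input: aebdbc
Stack-based adjacent duplicate removal:
  Read 'a': push. Stack: a
  Read 'e': push. Stack: ae
  Read 'b': push. Stack: aeb
  Read 'd': push. Stack: aebd
  Read 'b': push. Stack: aebdb
  Read 'c': push. Stack: aebdbc
Final stack: "aebdbc" (length 6)

6


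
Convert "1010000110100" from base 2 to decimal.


Input: "1010000110100" in base 2
Positional expansion:
  Digit '1' (value 1) x 2^12 = 4096
  Digit '0' (value 0) x 2^11 = 0
  Digit '1' (value 1) x 2^10 = 1024
  Digit '0' (value 0) x 2^9 = 0
  Digit '0' (value 0) x 2^8 = 0
  Digit '0' (value 0) x 2^7 = 0
  Digit '0' (value 0) x 2^6 = 0
  Digit '1' (value 1) x 2^5 = 32
  Digit '1' (value 1) x 2^4 = 16
  Digit '0' (value 0) x 2^3 = 0
  Digit '1' (value 1) x 2^2 = 4
  Digit '0' (value 0) x 2^1 = 0
  Digit '0' (value 0) x 2^0 = 0
Sum = 5172

5172


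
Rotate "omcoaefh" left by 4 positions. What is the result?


Input: "omcoaefh", rotate left by 4
First 4 characters: "omco"
Remaining characters: "aefh"
Concatenate remaining + first: "aefh" + "omco" = "aefhomco"

aefhomco


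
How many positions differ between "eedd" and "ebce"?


Comparing "eedd" and "ebce" position by position:
  Position 0: 'e' vs 'e' => same
  Position 1: 'e' vs 'b' => DIFFER
  Position 2: 'd' vs 'c' => DIFFER
  Position 3: 'd' vs 'e' => DIFFER
Positions that differ: 3

3


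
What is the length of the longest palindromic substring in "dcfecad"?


Input: "dcfecad"
Checking substrings for palindromes:
  No multi-char palindromic substrings found
Longest palindromic substring: "d" with length 1

1


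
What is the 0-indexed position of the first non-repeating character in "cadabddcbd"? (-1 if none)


Input: cadabddcbd
Character frequencies:
  'a': 2
  'b': 2
  'c': 2
  'd': 4
Scanning left to right for freq == 1:
  Position 0 ('c'): freq=2, skip
  Position 1 ('a'): freq=2, skip
  Position 2 ('d'): freq=4, skip
  Position 3 ('a'): freq=2, skip
  Position 4 ('b'): freq=2, skip
  Position 5 ('d'): freq=4, skip
  Position 6 ('d'): freq=4, skip
  Position 7 ('c'): freq=2, skip
  Position 8 ('b'): freq=2, skip
  Position 9 ('d'): freq=4, skip
  No unique character found => answer = -1

-1


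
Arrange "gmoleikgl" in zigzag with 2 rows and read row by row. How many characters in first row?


Zigzag "gmoleikgl" into 2 rows:
Placing characters:
  'g' => row 0
  'm' => row 1
  'o' => row 0
  'l' => row 1
  'e' => row 0
  'i' => row 1
  'k' => row 0
  'g' => row 1
  'l' => row 0
Rows:
  Row 0: "goekl"
  Row 1: "mlig"
First row length: 5

5


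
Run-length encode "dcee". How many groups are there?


Input: dcee
Scanning for consecutive runs:
  Group 1: 'd' x 1 (positions 0-0)
  Group 2: 'c' x 1 (positions 1-1)
  Group 3: 'e' x 2 (positions 2-3)
Total groups: 3

3


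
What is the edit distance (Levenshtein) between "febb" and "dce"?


Computing edit distance: "febb" -> "dce"
DP table:
           d    c    e
      0    1    2    3
  f   1    1    2    3
  e   2    2    2    2
  b   3    3    3    3
  b   4    4    4    4
Edit distance = dp[4][3] = 4

4


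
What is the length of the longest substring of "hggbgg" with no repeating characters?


Input: "hggbgg"
Sliding window (track last position of each char):
  Position 0 ('h'): window [0,0] length 1 -- new best
  Position 1 ('g'): window [0,1] length 2 -- new best
  Position 2 ('g'): repeat (last at 1), move window start to 2
  Position 2 ('g'): window [2,2] length 1
  Position 3 ('b'): window [2,3] length 2
  Position 4 ('g'): repeat (last at 2), move window start to 3
  Position 4 ('g'): window [3,4] length 2
  Position 5 ('g'): repeat (last at 4), move window start to 5
  Position 5 ('g'): window [5,5] length 1
Longest substring with no repeats: "hg" with length 2

2


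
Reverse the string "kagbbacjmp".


Input: kagbbacjmp
Reading characters right to left:
  Position 9: 'p'
  Position 8: 'm'
  Position 7: 'j'
  Position 6: 'c'
  Position 5: 'a'
  Position 4: 'b'
  Position 3: 'b'
  Position 2: 'g'
  Position 1: 'a'
  Position 0: 'k'
Reversed: pmjcabbgak

pmjcabbgak


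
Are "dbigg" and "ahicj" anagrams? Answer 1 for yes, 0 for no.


Strings: "dbigg", "ahicj"
Sorted first:  bdggi
Sorted second: achij
Differ at position 0: 'b' vs 'a' => not anagrams

0


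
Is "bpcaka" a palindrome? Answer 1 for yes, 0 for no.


Input: bpcaka
Reversed: akacpb
  Compare pos 0 ('b') with pos 5 ('a'): MISMATCH
  Compare pos 1 ('p') with pos 4 ('k'): MISMATCH
  Compare pos 2 ('c') with pos 3 ('a'): MISMATCH
Result: not a palindrome

0


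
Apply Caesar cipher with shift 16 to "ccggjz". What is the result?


Caesar cipher: shift "ccggjz" by 16
  'c' (pos 2) + 16 = pos 18 = 's'
  'c' (pos 2) + 16 = pos 18 = 's'
  'g' (pos 6) + 16 = pos 22 = 'w'
  'g' (pos 6) + 16 = pos 22 = 'w'
  'j' (pos 9) + 16 = pos 25 = 'z'
  'z' (pos 25) + 16 = pos 15 = 'p'
Result: sswwzp

sswwzp


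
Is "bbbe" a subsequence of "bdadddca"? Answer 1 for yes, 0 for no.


Check if "bbbe" is a subsequence of "bdadddca"
Greedy scan:
  Position 0 ('b'): matches sub[0] = 'b'
  Position 1 ('d'): no match needed
  Position 2 ('a'): no match needed
  Position 3 ('d'): no match needed
  Position 4 ('d'): no match needed
  Position 5 ('d'): no match needed
  Position 6 ('c'): no match needed
  Position 7 ('a'): no match needed
Only matched 1/4 characters => not a subsequence

0


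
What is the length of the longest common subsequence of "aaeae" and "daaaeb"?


LCS of "aaeae" and "daaaeb"
DP table:
           d    a    a    a    e    b
      0    0    0    0    0    0    0
  a   0    0    1    1    1    1    1
  a   0    0    1    2    2    2    2
  e   0    0    1    2    2    3    3
  a   0    0    1    2    3    3    3
  e   0    0    1    2    3    4    4
LCS length = dp[5][6] = 4

4


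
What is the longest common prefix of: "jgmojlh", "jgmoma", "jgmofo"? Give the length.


Words: jgmojlh, jgmoma, jgmofo
  Position 0: all 'j' => match
  Position 1: all 'g' => match
  Position 2: all 'm' => match
  Position 3: all 'o' => match
  Position 4: ('j', 'm', 'f') => mismatch, stop
LCP = "jgmo" (length 4)

4


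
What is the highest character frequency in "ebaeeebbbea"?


Input: ebaeeebbbea
Character counts:
  'a': 2
  'b': 4
  'e': 5
Maximum frequency: 5

5


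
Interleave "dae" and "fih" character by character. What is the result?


Interleaving "dae" and "fih":
  Position 0: 'd' from first, 'f' from second => "df"
  Position 1: 'a' from first, 'i' from second => "ai"
  Position 2: 'e' from first, 'h' from second => "eh"
Result: dfaieh

dfaieh


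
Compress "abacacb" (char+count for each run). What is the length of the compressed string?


Input: abacacb
Runs:
  'a' x 1 => "a1"
  'b' x 1 => "b1"
  'a' x 1 => "a1"
  'c' x 1 => "c1"
  'a' x 1 => "a1"
  'c' x 1 => "c1"
  'b' x 1 => "b1"
Compressed: "a1b1a1c1a1c1b1"
Compressed length: 14

14


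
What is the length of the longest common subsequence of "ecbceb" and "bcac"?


LCS of "ecbceb" and "bcac"
DP table:
           b    c    a    c
      0    0    0    0    0
  e   0    0    0    0    0
  c   0    0    1    1    1
  b   0    1    1    1    1
  c   0    1    2    2    2
  e   0    1    2    2    2
  b   0    1    2    2    2
LCS length = dp[6][4] = 2

2


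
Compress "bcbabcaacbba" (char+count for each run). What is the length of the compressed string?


Input: bcbabcaacbba
Runs:
  'b' x 1 => "b1"
  'c' x 1 => "c1"
  'b' x 1 => "b1"
  'a' x 1 => "a1"
  'b' x 1 => "b1"
  'c' x 1 => "c1"
  'a' x 2 => "a2"
  'c' x 1 => "c1"
  'b' x 2 => "b2"
  'a' x 1 => "a1"
Compressed: "b1c1b1a1b1c1a2c1b2a1"
Compressed length: 20

20


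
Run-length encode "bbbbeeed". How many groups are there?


Input: bbbbeeed
Scanning for consecutive runs:
  Group 1: 'b' x 4 (positions 0-3)
  Group 2: 'e' x 3 (positions 4-6)
  Group 3: 'd' x 1 (positions 7-7)
Total groups: 3

3


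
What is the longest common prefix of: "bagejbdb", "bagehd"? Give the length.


Words: bagejbdb, bagehd
  Position 0: all 'b' => match
  Position 1: all 'a' => match
  Position 2: all 'g' => match
  Position 3: all 'e' => match
  Position 4: ('j', 'h') => mismatch, stop
LCP = "bage" (length 4)

4


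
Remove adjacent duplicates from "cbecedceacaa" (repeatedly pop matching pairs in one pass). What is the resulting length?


Input: cbecedceacaa
Stack-based adjacent duplicate removal:
  Read 'c': push. Stack: c
  Read 'b': push. Stack: cb
  Read 'e': push. Stack: cbe
  Read 'c': push. Stack: cbec
  Read 'e': push. Stack: cbece
  Read 'd': push. Stack: cbeced
  Read 'c': push. Stack: cbecedc
  Read 'e': push. Stack: cbecedce
  Read 'a': push. Stack: cbecedcea
  Read 'c': push. Stack: cbecedceac
  Read 'a': push. Stack: cbecedceaca
  Read 'a': matches stack top 'a' => pop. Stack: cbecedceac
Final stack: "cbecedceac" (length 10)

10


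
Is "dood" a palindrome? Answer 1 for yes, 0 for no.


Input: dood
Reversed: dood
  Compare pos 0 ('d') with pos 3 ('d'): match
  Compare pos 1 ('o') with pos 2 ('o'): match
Result: palindrome

1


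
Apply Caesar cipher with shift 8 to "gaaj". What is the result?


Caesar cipher: shift "gaaj" by 8
  'g' (pos 6) + 8 = pos 14 = 'o'
  'a' (pos 0) + 8 = pos 8 = 'i'
  'a' (pos 0) + 8 = pos 8 = 'i'
  'j' (pos 9) + 8 = pos 17 = 'r'
Result: oiir

oiir


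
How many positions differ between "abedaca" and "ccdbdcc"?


Comparing "abedaca" and "ccdbdcc" position by position:
  Position 0: 'a' vs 'c' => DIFFER
  Position 1: 'b' vs 'c' => DIFFER
  Position 2: 'e' vs 'd' => DIFFER
  Position 3: 'd' vs 'b' => DIFFER
  Position 4: 'a' vs 'd' => DIFFER
  Position 5: 'c' vs 'c' => same
  Position 6: 'a' vs 'c' => DIFFER
Positions that differ: 6

6


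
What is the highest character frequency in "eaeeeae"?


Input: eaeeeae
Character counts:
  'a': 2
  'e': 5
Maximum frequency: 5

5


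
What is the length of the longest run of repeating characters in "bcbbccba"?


Input: "bcbbccba"
Scanning for longest run:
  Position 1 ('c'): new char, reset run to 1
  Position 2 ('b'): new char, reset run to 1
  Position 3 ('b'): continues run of 'b', length=2
  Position 4 ('c'): new char, reset run to 1
  Position 5 ('c'): continues run of 'c', length=2
  Position 6 ('b'): new char, reset run to 1
  Position 7 ('a'): new char, reset run to 1
Longest run: 'b' with length 2

2


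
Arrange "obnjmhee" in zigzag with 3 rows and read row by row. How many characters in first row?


Zigzag "obnjmhee" into 3 rows:
Placing characters:
  'o' => row 0
  'b' => row 1
  'n' => row 2
  'j' => row 1
  'm' => row 0
  'h' => row 1
  'e' => row 2
  'e' => row 1
Rows:
  Row 0: "om"
  Row 1: "bjhe"
  Row 2: "ne"
First row length: 2

2


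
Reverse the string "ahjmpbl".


Input: ahjmpbl
Reading characters right to left:
  Position 6: 'l'
  Position 5: 'b'
  Position 4: 'p'
  Position 3: 'm'
  Position 2: 'j'
  Position 1: 'h'
  Position 0: 'a'
Reversed: lbpmjha

lbpmjha


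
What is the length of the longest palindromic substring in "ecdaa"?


Input: "ecdaa"
Checking substrings for palindromes:
  [3:5] "aa" (len 2) => palindrome
Longest palindromic substring: "aa" with length 2

2


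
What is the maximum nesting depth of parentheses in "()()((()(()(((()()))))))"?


Input: "()()((()(()(((()()))))))"
Tracking depth:
  Position 0 '(': depth becomes 1
  Position 1 ')': depth becomes 0
  Position 2 '(': depth becomes 1
  Position 3 ')': depth becomes 0
  Position 4 '(': depth becomes 1
  Position 5 '(': depth becomes 2
  Position 6 '(': depth becomes 3
  Position 7 ')': depth becomes 2
  Position 8 '(': depth becomes 3
  Position 9 '(': depth becomes 4
  Position 10 ')': depth becomes 3
  Position 11 '(': depth becomes 4
  Position 12 '(': depth becomes 5
  Position 13 '(': depth becomes 6
  Position 14 '(': depth becomes 7
  Position 15 ')': depth becomes 6
  Position 16 '(': depth becomes 7
  Position 17 ')': depth becomes 6
  Position 18 ')': depth becomes 5
  Position 19 ')': depth becomes 4
  Position 20 ')': depth becomes 3
  Position 21 ')': depth becomes 2
  Position 22 ')': depth becomes 1
  Position 23 ')': depth becomes 0
Maximum depth reached: 7

7


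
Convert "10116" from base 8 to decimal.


Input: "10116" in base 8
Positional expansion:
  Digit '1' (value 1) x 8^4 = 4096
  Digit '0' (value 0) x 8^3 = 0
  Digit '1' (value 1) x 8^2 = 64
  Digit '1' (value 1) x 8^1 = 8
  Digit '6' (value 6) x 8^0 = 6
Sum = 4174

4174


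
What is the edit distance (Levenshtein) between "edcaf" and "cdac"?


Computing edit distance: "edcaf" -> "cdac"
DP table:
           c    d    a    c
      0    1    2    3    4
  e   1    1    2    3    4
  d   2    2    1    2    3
  c   3    2    2    2    2
  a   4    3    3    2    3
  f   5    4    4    3    3
Edit distance = dp[5][4] = 3

3


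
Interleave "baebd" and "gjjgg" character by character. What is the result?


Interleaving "baebd" and "gjjgg":
  Position 0: 'b' from first, 'g' from second => "bg"
  Position 1: 'a' from first, 'j' from second => "aj"
  Position 2: 'e' from first, 'j' from second => "ej"
  Position 3: 'b' from first, 'g' from second => "bg"
  Position 4: 'd' from first, 'g' from second => "dg"
Result: bgajejbgdg

bgajejbgdg


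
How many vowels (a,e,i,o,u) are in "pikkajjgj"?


Input: pikkajjgj
Checking each character:
  'p' at position 0: consonant
  'i' at position 1: vowel (running total: 1)
  'k' at position 2: consonant
  'k' at position 3: consonant
  'a' at position 4: vowel (running total: 2)
  'j' at position 5: consonant
  'j' at position 6: consonant
  'g' at position 7: consonant
  'j' at position 8: consonant
Total vowels: 2

2


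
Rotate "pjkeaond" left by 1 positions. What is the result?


Input: "pjkeaond", rotate left by 1
First 1 characters: "p"
Remaining characters: "jkeaond"
Concatenate remaining + first: "jkeaond" + "p" = "jkeaondp"

jkeaondp


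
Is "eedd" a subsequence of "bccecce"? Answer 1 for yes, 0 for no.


Check if "eedd" is a subsequence of "bccecce"
Greedy scan:
  Position 0 ('b'): no match needed
  Position 1 ('c'): no match needed
  Position 2 ('c'): no match needed
  Position 3 ('e'): matches sub[0] = 'e'
  Position 4 ('c'): no match needed
  Position 5 ('c'): no match needed
  Position 6 ('e'): matches sub[1] = 'e'
Only matched 2/4 characters => not a subsequence

0


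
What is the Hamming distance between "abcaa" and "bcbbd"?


Comparing "abcaa" and "bcbbd" position by position:
  Position 0: 'a' vs 'b' => differ
  Position 1: 'b' vs 'c' => differ
  Position 2: 'c' vs 'b' => differ
  Position 3: 'a' vs 'b' => differ
  Position 4: 'a' vs 'd' => differ
Total differences (Hamming distance): 5

5


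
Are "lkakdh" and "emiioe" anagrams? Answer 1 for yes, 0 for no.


Strings: "lkakdh", "emiioe"
Sorted first:  adhkkl
Sorted second: eeiimo
Differ at position 0: 'a' vs 'e' => not anagrams

0


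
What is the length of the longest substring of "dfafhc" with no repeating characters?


Input: "dfafhc"
Sliding window (track last position of each char):
  Position 0 ('d'): window [0,0] length 1 -- new best
  Position 1 ('f'): window [0,1] length 2 -- new best
  Position 2 ('a'): window [0,2] length 3 -- new best
  Position 3 ('f'): repeat (last at 1), move window start to 2
  Position 3 ('f'): window [2,3] length 2
  Position 4 ('h'): window [2,4] length 3
  Position 5 ('c'): window [2,5] length 4 -- new best
Longest substring with no repeats: "afhc" with length 4

4


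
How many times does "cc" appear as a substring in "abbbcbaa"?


Searching for "cc" in "abbbcbaa"
Scanning each position:
  Position 0: "ab" => no
  Position 1: "bb" => no
  Position 2: "bb" => no
  Position 3: "bc" => no
  Position 4: "cb" => no
  Position 5: "ba" => no
  Position 6: "aa" => no
Total occurrences: 0

0


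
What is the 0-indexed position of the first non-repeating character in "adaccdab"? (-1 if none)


Input: adaccdab
Character frequencies:
  'a': 3
  'b': 1
  'c': 2
  'd': 2
Scanning left to right for freq == 1:
  Position 0 ('a'): freq=3, skip
  Position 1 ('d'): freq=2, skip
  Position 2 ('a'): freq=3, skip
  Position 3 ('c'): freq=2, skip
  Position 4 ('c'): freq=2, skip
  Position 5 ('d'): freq=2, skip
  Position 6 ('a'): freq=3, skip
  Position 7 ('b'): unique! => answer = 7

7


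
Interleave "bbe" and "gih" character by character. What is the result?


Interleaving "bbe" and "gih":
  Position 0: 'b' from first, 'g' from second => "bg"
  Position 1: 'b' from first, 'i' from second => "bi"
  Position 2: 'e' from first, 'h' from second => "eh"
Result: bgbieh

bgbieh


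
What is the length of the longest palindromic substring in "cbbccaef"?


Input: "cbbccaef"
Checking substrings for palindromes:
  [0:4] "cbbc" (len 4) => palindrome
  [1:3] "bb" (len 2) => palindrome
  [3:5] "cc" (len 2) => palindrome
Longest palindromic substring: "cbbc" with length 4

4


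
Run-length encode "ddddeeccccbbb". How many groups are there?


Input: ddddeeccccbbb
Scanning for consecutive runs:
  Group 1: 'd' x 4 (positions 0-3)
  Group 2: 'e' x 2 (positions 4-5)
  Group 3: 'c' x 4 (positions 6-9)
  Group 4: 'b' x 3 (positions 10-12)
Total groups: 4

4


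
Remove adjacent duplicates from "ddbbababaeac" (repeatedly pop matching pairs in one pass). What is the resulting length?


Input: ddbbababaeac
Stack-based adjacent duplicate removal:
  Read 'd': push. Stack: d
  Read 'd': matches stack top 'd' => pop. Stack: (empty)
  Read 'b': push. Stack: b
  Read 'b': matches stack top 'b' => pop. Stack: (empty)
  Read 'a': push. Stack: a
  Read 'b': push. Stack: ab
  Read 'a': push. Stack: aba
  Read 'b': push. Stack: abab
  Read 'a': push. Stack: ababa
  Read 'e': push. Stack: ababae
  Read 'a': push. Stack: ababaea
  Read 'c': push. Stack: ababaeac
Final stack: "ababaeac" (length 8)

8


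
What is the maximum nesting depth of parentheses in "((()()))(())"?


Input: "((()()))(())"
Tracking depth:
  Position 0 '(': depth becomes 1
  Position 1 '(': depth becomes 2
  Position 2 '(': depth becomes 3
  Position 3 ')': depth becomes 2
  Position 4 '(': depth becomes 3
  Position 5 ')': depth becomes 2
  Position 6 ')': depth becomes 1
  Position 7 ')': depth becomes 0
  Position 8 '(': depth becomes 1
  Position 9 '(': depth becomes 2
  Position 10 ')': depth becomes 1
  Position 11 ')': depth becomes 0
Maximum depth reached: 3

3


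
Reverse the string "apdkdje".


Input: apdkdje
Reading characters right to left:
  Position 6: 'e'
  Position 5: 'j'
  Position 4: 'd'
  Position 3: 'k'
  Position 2: 'd'
  Position 1: 'p'
  Position 0: 'a'
Reversed: ejdkdpa

ejdkdpa


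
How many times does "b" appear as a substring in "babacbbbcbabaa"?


Searching for "b" in "babacbbbcbabaa"
Scanning each position:
  Position 0: "b" => MATCH
  Position 1: "a" => no
  Position 2: "b" => MATCH
  Position 3: "a" => no
  Position 4: "c" => no
  Position 5: "b" => MATCH
  Position 6: "b" => MATCH
  Position 7: "b" => MATCH
  Position 8: "c" => no
  Position 9: "b" => MATCH
  Position 10: "a" => no
  Position 11: "b" => MATCH
  Position 12: "a" => no
  Position 13: "a" => no
Total occurrences: 7

7


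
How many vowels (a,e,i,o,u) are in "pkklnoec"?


Input: pkklnoec
Checking each character:
  'p' at position 0: consonant
  'k' at position 1: consonant
  'k' at position 2: consonant
  'l' at position 3: consonant
  'n' at position 4: consonant
  'o' at position 5: vowel (running total: 1)
  'e' at position 6: vowel (running total: 2)
  'c' at position 7: consonant
Total vowels: 2

2


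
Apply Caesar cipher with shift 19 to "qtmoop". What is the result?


Caesar cipher: shift "qtmoop" by 19
  'q' (pos 16) + 19 = pos 9 = 'j'
  't' (pos 19) + 19 = pos 12 = 'm'
  'm' (pos 12) + 19 = pos 5 = 'f'
  'o' (pos 14) + 19 = pos 7 = 'h'
  'o' (pos 14) + 19 = pos 7 = 'h'
  'p' (pos 15) + 19 = pos 8 = 'i'
Result: jmfhhi

jmfhhi


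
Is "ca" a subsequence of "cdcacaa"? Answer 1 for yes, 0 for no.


Check if "ca" is a subsequence of "cdcacaa"
Greedy scan:
  Position 0 ('c'): matches sub[0] = 'c'
  Position 1 ('d'): no match needed
  Position 2 ('c'): no match needed
  Position 3 ('a'): matches sub[1] = 'a'
  Position 4 ('c'): no match needed
  Position 5 ('a'): no match needed
  Position 6 ('a'): no match needed
All 2 characters matched => is a subsequence

1


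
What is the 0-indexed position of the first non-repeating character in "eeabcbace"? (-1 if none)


Input: eeabcbace
Character frequencies:
  'a': 2
  'b': 2
  'c': 2
  'e': 3
Scanning left to right for freq == 1:
  Position 0 ('e'): freq=3, skip
  Position 1 ('e'): freq=3, skip
  Position 2 ('a'): freq=2, skip
  Position 3 ('b'): freq=2, skip
  Position 4 ('c'): freq=2, skip
  Position 5 ('b'): freq=2, skip
  Position 6 ('a'): freq=2, skip
  Position 7 ('c'): freq=2, skip
  Position 8 ('e'): freq=3, skip
  No unique character found => answer = -1

-1


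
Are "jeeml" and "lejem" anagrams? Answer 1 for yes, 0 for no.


Strings: "jeeml", "lejem"
Sorted first:  eejlm
Sorted second: eejlm
Sorted forms match => anagrams

1


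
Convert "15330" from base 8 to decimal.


Input: "15330" in base 8
Positional expansion:
  Digit '1' (value 1) x 8^4 = 4096
  Digit '5' (value 5) x 8^3 = 2560
  Digit '3' (value 3) x 8^2 = 192
  Digit '3' (value 3) x 8^1 = 24
  Digit '0' (value 0) x 8^0 = 0
Sum = 6872

6872


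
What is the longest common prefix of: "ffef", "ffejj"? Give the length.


Words: ffef, ffejj
  Position 0: all 'f' => match
  Position 1: all 'f' => match
  Position 2: all 'e' => match
  Position 3: ('f', 'j') => mismatch, stop
LCP = "ffe" (length 3)

3


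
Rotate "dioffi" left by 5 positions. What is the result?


Input: "dioffi", rotate left by 5
First 5 characters: "dioff"
Remaining characters: "i"
Concatenate remaining + first: "i" + "dioff" = "idioff"

idioff


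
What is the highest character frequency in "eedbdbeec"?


Input: eedbdbeec
Character counts:
  'b': 2
  'c': 1
  'd': 2
  'e': 4
Maximum frequency: 4

4


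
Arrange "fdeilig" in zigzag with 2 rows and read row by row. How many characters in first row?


Zigzag "fdeilig" into 2 rows:
Placing characters:
  'f' => row 0
  'd' => row 1
  'e' => row 0
  'i' => row 1
  'l' => row 0
  'i' => row 1
  'g' => row 0
Rows:
  Row 0: "felg"
  Row 1: "dii"
First row length: 4

4


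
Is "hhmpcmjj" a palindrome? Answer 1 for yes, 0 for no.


Input: hhmpcmjj
Reversed: jjmcpmhh
  Compare pos 0 ('h') with pos 7 ('j'): MISMATCH
  Compare pos 1 ('h') with pos 6 ('j'): MISMATCH
  Compare pos 2 ('m') with pos 5 ('m'): match
  Compare pos 3 ('p') with pos 4 ('c'): MISMATCH
Result: not a palindrome

0


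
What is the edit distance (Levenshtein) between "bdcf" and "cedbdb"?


Computing edit distance: "bdcf" -> "cedbdb"
DP table:
           c    e    d    b    d    b
      0    1    2    3    4    5    6
  b   1    1    2    3    3    4    5
  d   2    2    2    2    3    3    4
  c   3    2    3    3    3    4    4
  f   4    3    3    4    4    4    5
Edit distance = dp[4][6] = 5

5


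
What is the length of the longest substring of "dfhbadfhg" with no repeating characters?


Input: "dfhbadfhg"
Sliding window (track last position of each char):
  Position 0 ('d'): window [0,0] length 1 -- new best
  Position 1 ('f'): window [0,1] length 2 -- new best
  Position 2 ('h'): window [0,2] length 3 -- new best
  Position 3 ('b'): window [0,3] length 4 -- new best
  Position 4 ('a'): window [0,4] length 5 -- new best
  Position 5 ('d'): repeat (last at 0), move window start to 1
  Position 5 ('d'): window [1,5] length 5
  Position 6 ('f'): repeat (last at 1), move window start to 2
  Position 6 ('f'): window [2,6] length 5
  Position 7 ('h'): repeat (last at 2), move window start to 3
  Position 7 ('h'): window [3,7] length 5
  Position 8 ('g'): window [3,8] length 6 -- new best
Longest substring with no repeats: "badfhg" with length 6

6


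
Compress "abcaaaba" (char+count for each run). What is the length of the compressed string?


Input: abcaaaba
Runs:
  'a' x 1 => "a1"
  'b' x 1 => "b1"
  'c' x 1 => "c1"
  'a' x 3 => "a3"
  'b' x 1 => "b1"
  'a' x 1 => "a1"
Compressed: "a1b1c1a3b1a1"
Compressed length: 12

12


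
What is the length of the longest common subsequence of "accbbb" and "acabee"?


LCS of "accbbb" and "acabee"
DP table:
           a    c    a    b    e    e
      0    0    0    0    0    0    0
  a   0    1    1    1    1    1    1
  c   0    1    2    2    2    2    2
  c   0    1    2    2    2    2    2
  b   0    1    2    2    3    3    3
  b   0    1    2    2    3    3    3
  b   0    1    2    2    3    3    3
LCS length = dp[6][6] = 3

3


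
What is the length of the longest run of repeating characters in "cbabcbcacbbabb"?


Input: "cbabcbcacbbabb"
Scanning for longest run:
  Position 1 ('b'): new char, reset run to 1
  Position 2 ('a'): new char, reset run to 1
  Position 3 ('b'): new char, reset run to 1
  Position 4 ('c'): new char, reset run to 1
  Position 5 ('b'): new char, reset run to 1
  Position 6 ('c'): new char, reset run to 1
  Position 7 ('a'): new char, reset run to 1
  Position 8 ('c'): new char, reset run to 1
  Position 9 ('b'): new char, reset run to 1
  Position 10 ('b'): continues run of 'b', length=2
  Position 11 ('a'): new char, reset run to 1
  Position 12 ('b'): new char, reset run to 1
  Position 13 ('b'): continues run of 'b', length=2
Longest run: 'b' with length 2

2


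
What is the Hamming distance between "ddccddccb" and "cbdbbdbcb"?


Comparing "ddccddccb" and "cbdbbdbcb" position by position:
  Position 0: 'd' vs 'c' => differ
  Position 1: 'd' vs 'b' => differ
  Position 2: 'c' vs 'd' => differ
  Position 3: 'c' vs 'b' => differ
  Position 4: 'd' vs 'b' => differ
  Position 5: 'd' vs 'd' => same
  Position 6: 'c' vs 'b' => differ
  Position 7: 'c' vs 'c' => same
  Position 8: 'b' vs 'b' => same
Total differences (Hamming distance): 6

6


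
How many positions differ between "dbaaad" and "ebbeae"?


Comparing "dbaaad" and "ebbeae" position by position:
  Position 0: 'd' vs 'e' => DIFFER
  Position 1: 'b' vs 'b' => same
  Position 2: 'a' vs 'b' => DIFFER
  Position 3: 'a' vs 'e' => DIFFER
  Position 4: 'a' vs 'a' => same
  Position 5: 'd' vs 'e' => DIFFER
Positions that differ: 4

4


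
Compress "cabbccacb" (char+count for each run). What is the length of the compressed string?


Input: cabbccacb
Runs:
  'c' x 1 => "c1"
  'a' x 1 => "a1"
  'b' x 2 => "b2"
  'c' x 2 => "c2"
  'a' x 1 => "a1"
  'c' x 1 => "c1"
  'b' x 1 => "b1"
Compressed: "c1a1b2c2a1c1b1"
Compressed length: 14

14


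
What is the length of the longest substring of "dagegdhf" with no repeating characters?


Input: "dagegdhf"
Sliding window (track last position of each char):
  Position 0 ('d'): window [0,0] length 1 -- new best
  Position 1 ('a'): window [0,1] length 2 -- new best
  Position 2 ('g'): window [0,2] length 3 -- new best
  Position 3 ('e'): window [0,3] length 4 -- new best
  Position 4 ('g'): repeat (last at 2), move window start to 3
  Position 4 ('g'): window [3,4] length 2
  Position 5 ('d'): window [3,5] length 3
  Position 6 ('h'): window [3,6] length 4
  Position 7 ('f'): window [3,7] length 5 -- new best
Longest substring with no repeats: "egdhf" with length 5

5


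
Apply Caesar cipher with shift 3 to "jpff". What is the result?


Caesar cipher: shift "jpff" by 3
  'j' (pos 9) + 3 = pos 12 = 'm'
  'p' (pos 15) + 3 = pos 18 = 's'
  'f' (pos 5) + 3 = pos 8 = 'i'
  'f' (pos 5) + 3 = pos 8 = 'i'
Result: msii

msii


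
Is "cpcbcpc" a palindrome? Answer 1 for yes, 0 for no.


Input: cpcbcpc
Reversed: cpcbcpc
  Compare pos 0 ('c') with pos 6 ('c'): match
  Compare pos 1 ('p') with pos 5 ('p'): match
  Compare pos 2 ('c') with pos 4 ('c'): match
Result: palindrome

1


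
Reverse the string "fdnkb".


Input: fdnkb
Reading characters right to left:
  Position 4: 'b'
  Position 3: 'k'
  Position 2: 'n'
  Position 1: 'd'
  Position 0: 'f'
Reversed: bkndf

bkndf


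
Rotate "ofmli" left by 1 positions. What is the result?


Input: "ofmli", rotate left by 1
First 1 characters: "o"
Remaining characters: "fmli"
Concatenate remaining + first: "fmli" + "o" = "fmlio"

fmlio


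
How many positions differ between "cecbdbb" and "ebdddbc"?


Comparing "cecbdbb" and "ebdddbc" position by position:
  Position 0: 'c' vs 'e' => DIFFER
  Position 1: 'e' vs 'b' => DIFFER
  Position 2: 'c' vs 'd' => DIFFER
  Position 3: 'b' vs 'd' => DIFFER
  Position 4: 'd' vs 'd' => same
  Position 5: 'b' vs 'b' => same
  Position 6: 'b' vs 'c' => DIFFER
Positions that differ: 5

5


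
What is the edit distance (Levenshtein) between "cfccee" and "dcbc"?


Computing edit distance: "cfccee" -> "dcbc"
DP table:
           d    c    b    c
      0    1    2    3    4
  c   1    1    1    2    3
  f   2    2    2    2    3
  c   3    3    2    3    2
  c   4    4    3    3    3
  e   5    5    4    4    4
  e   6    6    5    5    5
Edit distance = dp[6][4] = 5

5


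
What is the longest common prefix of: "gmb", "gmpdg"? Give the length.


Words: gmb, gmpdg
  Position 0: all 'g' => match
  Position 1: all 'm' => match
  Position 2: ('b', 'p') => mismatch, stop
LCP = "gm" (length 2)

2


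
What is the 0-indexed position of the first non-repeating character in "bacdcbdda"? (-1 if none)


Input: bacdcbdda
Character frequencies:
  'a': 2
  'b': 2
  'c': 2
  'd': 3
Scanning left to right for freq == 1:
  Position 0 ('b'): freq=2, skip
  Position 1 ('a'): freq=2, skip
  Position 2 ('c'): freq=2, skip
  Position 3 ('d'): freq=3, skip
  Position 4 ('c'): freq=2, skip
  Position 5 ('b'): freq=2, skip
  Position 6 ('d'): freq=3, skip
  Position 7 ('d'): freq=3, skip
  Position 8 ('a'): freq=2, skip
  No unique character found => answer = -1

-1


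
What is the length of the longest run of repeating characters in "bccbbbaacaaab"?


Input: "bccbbbaacaaab"
Scanning for longest run:
  Position 1 ('c'): new char, reset run to 1
  Position 2 ('c'): continues run of 'c', length=2
  Position 3 ('b'): new char, reset run to 1
  Position 4 ('b'): continues run of 'b', length=2
  Position 5 ('b'): continues run of 'b', length=3
  Position 6 ('a'): new char, reset run to 1
  Position 7 ('a'): continues run of 'a', length=2
  Position 8 ('c'): new char, reset run to 1
  Position 9 ('a'): new char, reset run to 1
  Position 10 ('a'): continues run of 'a', length=2
  Position 11 ('a'): continues run of 'a', length=3
  Position 12 ('b'): new char, reset run to 1
Longest run: 'b' with length 3

3


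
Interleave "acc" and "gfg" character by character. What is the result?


Interleaving "acc" and "gfg":
  Position 0: 'a' from first, 'g' from second => "ag"
  Position 1: 'c' from first, 'f' from second => "cf"
  Position 2: 'c' from first, 'g' from second => "cg"
Result: agcfcg

agcfcg


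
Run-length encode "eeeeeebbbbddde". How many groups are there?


Input: eeeeeebbbbddde
Scanning for consecutive runs:
  Group 1: 'e' x 6 (positions 0-5)
  Group 2: 'b' x 4 (positions 6-9)
  Group 3: 'd' x 3 (positions 10-12)
  Group 4: 'e' x 1 (positions 13-13)
Total groups: 4

4


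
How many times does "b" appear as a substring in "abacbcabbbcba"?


Searching for "b" in "abacbcabbbcba"
Scanning each position:
  Position 0: "a" => no
  Position 1: "b" => MATCH
  Position 2: "a" => no
  Position 3: "c" => no
  Position 4: "b" => MATCH
  Position 5: "c" => no
  Position 6: "a" => no
  Position 7: "b" => MATCH
  Position 8: "b" => MATCH
  Position 9: "b" => MATCH
  Position 10: "c" => no
  Position 11: "b" => MATCH
  Position 12: "a" => no
Total occurrences: 6

6


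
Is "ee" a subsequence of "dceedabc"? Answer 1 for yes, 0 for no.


Check if "ee" is a subsequence of "dceedabc"
Greedy scan:
  Position 0 ('d'): no match needed
  Position 1 ('c'): no match needed
  Position 2 ('e'): matches sub[0] = 'e'
  Position 3 ('e'): matches sub[1] = 'e'
  Position 4 ('d'): no match needed
  Position 5 ('a'): no match needed
  Position 6 ('b'): no match needed
  Position 7 ('c'): no match needed
All 2 characters matched => is a subsequence

1


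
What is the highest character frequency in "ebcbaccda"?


Input: ebcbaccda
Character counts:
  'a': 2
  'b': 2
  'c': 3
  'd': 1
  'e': 1
Maximum frequency: 3

3


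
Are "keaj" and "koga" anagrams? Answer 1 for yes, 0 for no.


Strings: "keaj", "koga"
Sorted first:  aejk
Sorted second: agko
Differ at position 1: 'e' vs 'g' => not anagrams

0


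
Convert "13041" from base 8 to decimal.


Input: "13041" in base 8
Positional expansion:
  Digit '1' (value 1) x 8^4 = 4096
  Digit '3' (value 3) x 8^3 = 1536
  Digit '0' (value 0) x 8^2 = 0
  Digit '4' (value 4) x 8^1 = 32
  Digit '1' (value 1) x 8^0 = 1
Sum = 5665

5665


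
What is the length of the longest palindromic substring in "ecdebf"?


Input: "ecdebf"
Checking substrings for palindromes:
  No multi-char palindromic substrings found
Longest palindromic substring: "e" with length 1

1


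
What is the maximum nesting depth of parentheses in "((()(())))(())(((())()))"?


Input: "((()(())))(())(((())()))"
Tracking depth:
  Position 0 '(': depth becomes 1
  Position 1 '(': depth becomes 2
  Position 2 '(': depth becomes 3
  Position 3 ')': depth becomes 2
  Position 4 '(': depth becomes 3
  Position 5 '(': depth becomes 4
  Position 6 ')': depth becomes 3
  Position 7 ')': depth becomes 2
  Position 8 ')': depth becomes 1
  Position 9 ')': depth becomes 0
  Position 10 '(': depth becomes 1
  Position 11 '(': depth becomes 2
  Position 12 ')': depth becomes 1
  Position 13 ')': depth becomes 0
  Position 14 '(': depth becomes 1
  Position 15 '(': depth becomes 2
  Position 16 '(': depth becomes 3
  Position 17 '(': depth becomes 4
  Position 18 ')': depth becomes 3
  Position 19 ')': depth becomes 2
  Position 20 '(': depth becomes 3
  Position 21 ')': depth becomes 2
  Position 22 ')': depth becomes 1
  Position 23 ')': depth becomes 0
Maximum depth reached: 4

4


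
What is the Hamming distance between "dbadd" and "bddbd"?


Comparing "dbadd" and "bddbd" position by position:
  Position 0: 'd' vs 'b' => differ
  Position 1: 'b' vs 'd' => differ
  Position 2: 'a' vs 'd' => differ
  Position 3: 'd' vs 'b' => differ
  Position 4: 'd' vs 'd' => same
Total differences (Hamming distance): 4

4


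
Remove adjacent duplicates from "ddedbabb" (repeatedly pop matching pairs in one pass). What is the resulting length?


Input: ddedbabb
Stack-based adjacent duplicate removal:
  Read 'd': push. Stack: d
  Read 'd': matches stack top 'd' => pop. Stack: (empty)
  Read 'e': push. Stack: e
  Read 'd': push. Stack: ed
  Read 'b': push. Stack: edb
  Read 'a': push. Stack: edba
  Read 'b': push. Stack: edbab
  Read 'b': matches stack top 'b' => pop. Stack: edba
Final stack: "edba" (length 4)

4


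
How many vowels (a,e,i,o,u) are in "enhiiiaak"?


Input: enhiiiaak
Checking each character:
  'e' at position 0: vowel (running total: 1)
  'n' at position 1: consonant
  'h' at position 2: consonant
  'i' at position 3: vowel (running total: 2)
  'i' at position 4: vowel (running total: 3)
  'i' at position 5: vowel (running total: 4)
  'a' at position 6: vowel (running total: 5)
  'a' at position 7: vowel (running total: 6)
  'k' at position 8: consonant
Total vowels: 6

6


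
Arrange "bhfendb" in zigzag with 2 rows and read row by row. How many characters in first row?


Zigzag "bhfendb" into 2 rows:
Placing characters:
  'b' => row 0
  'h' => row 1
  'f' => row 0
  'e' => row 1
  'n' => row 0
  'd' => row 1
  'b' => row 0
Rows:
  Row 0: "bfnb"
  Row 1: "hed"
First row length: 4

4


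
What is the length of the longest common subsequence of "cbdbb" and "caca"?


LCS of "cbdbb" and "caca"
DP table:
           c    a    c    a
      0    0    0    0    0
  c   0    1    1    1    1
  b   0    1    1    1    1
  d   0    1    1    1    1
  b   0    1    1    1    1
  b   0    1    1    1    1
LCS length = dp[5][4] = 1

1


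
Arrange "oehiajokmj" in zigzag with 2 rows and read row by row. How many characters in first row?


Zigzag "oehiajokmj" into 2 rows:
Placing characters:
  'o' => row 0
  'e' => row 1
  'h' => row 0
  'i' => row 1
  'a' => row 0
  'j' => row 1
  'o' => row 0
  'k' => row 1
  'm' => row 0
  'j' => row 1
Rows:
  Row 0: "ohaom"
  Row 1: "eijkj"
First row length: 5

5


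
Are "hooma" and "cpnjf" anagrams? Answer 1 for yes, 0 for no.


Strings: "hooma", "cpnjf"
Sorted first:  ahmoo
Sorted second: cfjnp
Differ at position 0: 'a' vs 'c' => not anagrams

0


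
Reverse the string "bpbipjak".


Input: bpbipjak
Reading characters right to left:
  Position 7: 'k'
  Position 6: 'a'
  Position 5: 'j'
  Position 4: 'p'
  Position 3: 'i'
  Position 2: 'b'
  Position 1: 'p'
  Position 0: 'b'
Reversed: kajpibpb

kajpibpb


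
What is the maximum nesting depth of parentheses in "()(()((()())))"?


Input: "()(()((()())))"
Tracking depth:
  Position 0 '(': depth becomes 1
  Position 1 ')': depth becomes 0
  Position 2 '(': depth becomes 1
  Position 3 '(': depth becomes 2
  Position 4 ')': depth becomes 1
  Position 5 '(': depth becomes 2
  Position 6 '(': depth becomes 3
  Position 7 '(': depth becomes 4
  Position 8 ')': depth becomes 3
  Position 9 '(': depth becomes 4
  Position 10 ')': depth becomes 3
  Position 11 ')': depth becomes 2
  Position 12 ')': depth becomes 1
  Position 13 ')': depth becomes 0
Maximum depth reached: 4

4
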